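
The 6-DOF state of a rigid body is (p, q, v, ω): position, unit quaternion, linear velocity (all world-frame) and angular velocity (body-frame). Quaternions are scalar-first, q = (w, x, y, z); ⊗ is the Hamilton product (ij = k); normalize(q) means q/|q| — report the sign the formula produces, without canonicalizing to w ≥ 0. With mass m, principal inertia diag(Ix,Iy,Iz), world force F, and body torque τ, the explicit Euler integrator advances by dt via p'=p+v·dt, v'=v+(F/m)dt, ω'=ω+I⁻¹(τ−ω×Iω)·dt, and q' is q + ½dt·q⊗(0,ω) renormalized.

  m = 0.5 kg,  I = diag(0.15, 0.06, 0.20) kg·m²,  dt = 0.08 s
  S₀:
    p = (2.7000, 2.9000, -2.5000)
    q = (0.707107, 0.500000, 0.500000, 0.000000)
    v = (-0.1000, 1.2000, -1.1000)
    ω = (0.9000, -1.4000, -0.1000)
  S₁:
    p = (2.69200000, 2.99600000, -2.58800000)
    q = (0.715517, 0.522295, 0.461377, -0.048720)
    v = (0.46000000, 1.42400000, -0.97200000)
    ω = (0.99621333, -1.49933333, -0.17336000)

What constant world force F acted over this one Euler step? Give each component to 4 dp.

velocity change Δv = (0.56000000, 0.22400000, 0.12800000)
applied force F = (3.5000, 1.4000, 0.8000)

F = (3.5000, 1.4000, 0.8000)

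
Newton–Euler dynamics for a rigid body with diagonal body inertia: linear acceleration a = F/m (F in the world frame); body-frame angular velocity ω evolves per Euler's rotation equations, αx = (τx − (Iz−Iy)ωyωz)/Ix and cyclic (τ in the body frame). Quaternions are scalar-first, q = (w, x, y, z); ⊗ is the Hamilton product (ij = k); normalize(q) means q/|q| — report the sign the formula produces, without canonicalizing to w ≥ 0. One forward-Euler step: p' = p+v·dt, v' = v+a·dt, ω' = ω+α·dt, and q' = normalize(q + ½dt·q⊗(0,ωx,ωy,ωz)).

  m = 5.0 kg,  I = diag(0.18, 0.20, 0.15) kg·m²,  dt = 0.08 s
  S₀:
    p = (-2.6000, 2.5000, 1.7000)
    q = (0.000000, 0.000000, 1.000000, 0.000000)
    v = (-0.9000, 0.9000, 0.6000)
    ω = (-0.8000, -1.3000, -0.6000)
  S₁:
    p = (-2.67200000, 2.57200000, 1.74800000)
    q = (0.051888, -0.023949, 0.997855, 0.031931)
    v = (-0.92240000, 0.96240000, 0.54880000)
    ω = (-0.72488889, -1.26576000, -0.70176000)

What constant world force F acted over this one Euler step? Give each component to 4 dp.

Δv = v₁−v₀ = (-0.02240000, 0.06240000, -0.05120000)
F = m·Δv/dt = (-1.4000, 3.9000, -3.2000)

F = (-1.4000, 3.9000, -3.2000)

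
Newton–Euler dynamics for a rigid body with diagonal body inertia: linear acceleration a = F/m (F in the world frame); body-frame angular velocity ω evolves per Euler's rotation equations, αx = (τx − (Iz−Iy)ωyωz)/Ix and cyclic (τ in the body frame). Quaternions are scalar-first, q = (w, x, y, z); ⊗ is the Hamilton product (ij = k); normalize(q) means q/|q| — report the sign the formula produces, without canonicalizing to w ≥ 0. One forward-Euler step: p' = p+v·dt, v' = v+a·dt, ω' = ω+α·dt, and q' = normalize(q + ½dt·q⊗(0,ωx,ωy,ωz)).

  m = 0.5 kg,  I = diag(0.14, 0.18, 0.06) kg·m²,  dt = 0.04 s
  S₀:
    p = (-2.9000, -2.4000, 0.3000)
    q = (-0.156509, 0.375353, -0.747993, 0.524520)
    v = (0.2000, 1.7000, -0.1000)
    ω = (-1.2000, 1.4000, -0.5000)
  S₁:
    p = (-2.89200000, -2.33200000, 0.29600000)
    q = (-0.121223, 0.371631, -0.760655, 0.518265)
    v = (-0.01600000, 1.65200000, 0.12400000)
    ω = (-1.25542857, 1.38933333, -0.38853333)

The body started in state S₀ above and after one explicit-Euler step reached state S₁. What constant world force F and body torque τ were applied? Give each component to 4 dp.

rate change Δω = (-0.05542857, -0.01066667, 0.11146667)
I·α + gyro = (-0.1100, 0.0000, 0.1000)
velocity change Δv = (-0.21600000, -0.04800000, 0.22400000)
m·(v₁−v₀)/dt = (-2.7000, -0.6000, 2.8000)

F = (-2.7000, -0.6000, 2.8000)
τ = (-0.1100, 0.0000, 0.1000)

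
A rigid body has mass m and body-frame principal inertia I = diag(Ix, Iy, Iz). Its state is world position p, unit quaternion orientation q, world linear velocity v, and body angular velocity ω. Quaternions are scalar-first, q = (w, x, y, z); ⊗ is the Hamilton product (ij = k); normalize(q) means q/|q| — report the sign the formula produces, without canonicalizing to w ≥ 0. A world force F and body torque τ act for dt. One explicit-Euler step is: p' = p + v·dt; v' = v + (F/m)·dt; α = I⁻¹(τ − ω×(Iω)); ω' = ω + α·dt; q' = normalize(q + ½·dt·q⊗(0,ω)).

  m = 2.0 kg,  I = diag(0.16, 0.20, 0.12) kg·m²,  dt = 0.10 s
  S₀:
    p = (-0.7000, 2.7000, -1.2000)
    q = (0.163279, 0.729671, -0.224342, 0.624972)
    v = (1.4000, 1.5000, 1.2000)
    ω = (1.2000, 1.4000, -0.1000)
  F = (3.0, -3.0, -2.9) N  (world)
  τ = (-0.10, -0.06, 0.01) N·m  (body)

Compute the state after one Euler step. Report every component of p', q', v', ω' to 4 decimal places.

p' = (-0.5600, 2.8500, -1.0800)
q' = (0.1377, 0.6939, -0.1710, 0.6858)
v' = (1.5500, 1.3500, 1.0550)
ω' = (1.1305, 1.3724, -0.1477)

gyro term ω×Iω = (0.0112, -0.0048, 0.0672)
angular accel α = (-0.6950, -0.2760, -0.4767)
ω + α·dt = (1.1305, 1.3724, -0.1477)
q⊗(0,ω) = (-0.4990292, -0.6565918, 1.0515241, 1.2744219)
q' = normalize(q + ½dt·q⊗(0,ω)) = (0.1377, 0.6939, -0.1710, 0.6858)
linear accel F/m = (1.5000, -1.5000, -1.4500)
p + v·dt = (-0.5600, 2.8500, -1.0800)
v + (F/m)dt = (1.5500, 1.3500, 1.0550)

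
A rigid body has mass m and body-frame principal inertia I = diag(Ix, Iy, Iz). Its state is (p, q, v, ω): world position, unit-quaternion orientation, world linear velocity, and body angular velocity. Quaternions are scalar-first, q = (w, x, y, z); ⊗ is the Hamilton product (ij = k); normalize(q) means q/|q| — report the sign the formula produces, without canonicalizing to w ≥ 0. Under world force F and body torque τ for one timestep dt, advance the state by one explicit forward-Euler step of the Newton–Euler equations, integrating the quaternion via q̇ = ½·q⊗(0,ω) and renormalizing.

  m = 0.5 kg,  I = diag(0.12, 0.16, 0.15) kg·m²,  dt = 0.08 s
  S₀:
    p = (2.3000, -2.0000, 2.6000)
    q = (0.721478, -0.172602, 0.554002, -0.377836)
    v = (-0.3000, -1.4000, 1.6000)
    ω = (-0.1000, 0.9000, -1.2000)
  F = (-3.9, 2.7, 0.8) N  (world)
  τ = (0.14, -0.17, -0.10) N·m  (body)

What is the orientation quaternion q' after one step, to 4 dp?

q' = (0.6815, -0.1881, 0.5722, -0.4157)

2q̇ = q⊗(0,ω) = (-0.9692652, -0.3968978, 0.4799914, -0.9657152)
updated quaternion q' = (0.6815, -0.1881, 0.5722, -0.4157)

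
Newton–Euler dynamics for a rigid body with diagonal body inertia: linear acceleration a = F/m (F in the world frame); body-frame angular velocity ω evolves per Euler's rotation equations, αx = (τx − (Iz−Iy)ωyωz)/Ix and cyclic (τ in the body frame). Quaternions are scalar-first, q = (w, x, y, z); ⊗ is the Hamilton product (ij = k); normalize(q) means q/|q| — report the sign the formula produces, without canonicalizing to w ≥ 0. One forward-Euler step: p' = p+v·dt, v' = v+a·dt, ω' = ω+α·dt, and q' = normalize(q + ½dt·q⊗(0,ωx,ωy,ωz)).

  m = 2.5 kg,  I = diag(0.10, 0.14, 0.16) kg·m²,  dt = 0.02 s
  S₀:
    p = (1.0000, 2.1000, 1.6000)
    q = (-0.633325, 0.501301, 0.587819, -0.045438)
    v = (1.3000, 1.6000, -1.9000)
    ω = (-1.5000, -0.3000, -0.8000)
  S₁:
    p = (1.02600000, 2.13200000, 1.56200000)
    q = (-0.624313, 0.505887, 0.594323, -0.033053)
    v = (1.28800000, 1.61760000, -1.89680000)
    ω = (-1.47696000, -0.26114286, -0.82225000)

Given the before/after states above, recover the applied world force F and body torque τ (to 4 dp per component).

v₁ − v₀ = (-0.01200000, 0.01760000, 0.00320000)
m·(v₁−v₀)/dt = (-1.5000, 2.2000, 0.4000)
rate change Δω = (0.02304000, 0.03885714, -0.02225000)
gyro term ω₀×Iω₀ = (0.0048, -0.0720, 0.0180)
I·α + gyro = (0.1200, 0.2000, -0.1600)

F = (-1.5000, 2.2000, 0.4000)
τ = (0.1200, 0.2000, -0.1600)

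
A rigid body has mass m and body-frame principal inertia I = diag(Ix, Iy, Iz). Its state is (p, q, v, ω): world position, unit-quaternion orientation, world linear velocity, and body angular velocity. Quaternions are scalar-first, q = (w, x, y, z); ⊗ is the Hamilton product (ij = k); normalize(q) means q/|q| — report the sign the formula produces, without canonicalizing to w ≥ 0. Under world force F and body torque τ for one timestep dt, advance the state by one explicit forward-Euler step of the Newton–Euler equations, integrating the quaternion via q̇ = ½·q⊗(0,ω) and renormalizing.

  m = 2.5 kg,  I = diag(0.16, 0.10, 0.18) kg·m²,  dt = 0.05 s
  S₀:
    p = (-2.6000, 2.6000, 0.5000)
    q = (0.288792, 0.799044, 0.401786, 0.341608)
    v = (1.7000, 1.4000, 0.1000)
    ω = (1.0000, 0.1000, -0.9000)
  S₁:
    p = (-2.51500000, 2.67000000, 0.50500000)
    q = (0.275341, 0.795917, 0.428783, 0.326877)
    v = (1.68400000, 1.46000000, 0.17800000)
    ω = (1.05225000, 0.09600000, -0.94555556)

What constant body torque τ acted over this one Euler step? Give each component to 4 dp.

Δω = ω₁−ω₀ = (0.05225000, -0.00400000, -0.04555556)
ω₀×(Iω₀) = (-0.0072, 0.0180, -0.0060)
τ = I·(Δω/dt) + ω₀×(Iω₀) = (0.1600, 0.0100, -0.1700)

τ = (0.1600, 0.0100, -0.1700)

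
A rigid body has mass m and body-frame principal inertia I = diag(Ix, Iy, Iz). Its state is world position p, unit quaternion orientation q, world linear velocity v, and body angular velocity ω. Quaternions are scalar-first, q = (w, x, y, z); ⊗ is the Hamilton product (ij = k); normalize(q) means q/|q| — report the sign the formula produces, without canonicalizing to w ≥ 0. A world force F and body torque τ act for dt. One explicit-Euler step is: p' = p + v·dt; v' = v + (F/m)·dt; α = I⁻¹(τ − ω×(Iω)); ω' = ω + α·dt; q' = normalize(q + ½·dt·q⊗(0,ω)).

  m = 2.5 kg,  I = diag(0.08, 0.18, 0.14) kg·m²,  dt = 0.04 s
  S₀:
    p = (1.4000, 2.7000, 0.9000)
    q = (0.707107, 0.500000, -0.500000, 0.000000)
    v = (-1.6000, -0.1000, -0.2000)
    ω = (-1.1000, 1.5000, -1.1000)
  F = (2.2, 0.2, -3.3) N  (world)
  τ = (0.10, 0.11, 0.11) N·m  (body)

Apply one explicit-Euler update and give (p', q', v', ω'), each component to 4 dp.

precession coupling ω×(Iω) = (0.0660, -0.0726, -0.1650)
angular accel α = (0.4250, 1.0144, 1.9643)
ω' = ω + α·dt = (-1.0830, 1.5406, -1.0214)
q⊗(0,ω) = (1.3000000, -0.2278177, 1.6106605, -0.5778177)
q' = normalize(q + ½dt·q⊗(0,ω)) = (0.7324, 0.4950, -0.4674, -0.0115)
new position p' = (1.3360, 2.6960, 0.8920)
new velocity v' = (-1.5648, -0.0968, -0.2528)

p' = (1.3360, 2.6960, 0.8920)
q' = (0.7324, 0.4950, -0.4674, -0.0115)
v' = (-1.5648, -0.0968, -0.2528)
ω' = (-1.0830, 1.5406, -1.0214)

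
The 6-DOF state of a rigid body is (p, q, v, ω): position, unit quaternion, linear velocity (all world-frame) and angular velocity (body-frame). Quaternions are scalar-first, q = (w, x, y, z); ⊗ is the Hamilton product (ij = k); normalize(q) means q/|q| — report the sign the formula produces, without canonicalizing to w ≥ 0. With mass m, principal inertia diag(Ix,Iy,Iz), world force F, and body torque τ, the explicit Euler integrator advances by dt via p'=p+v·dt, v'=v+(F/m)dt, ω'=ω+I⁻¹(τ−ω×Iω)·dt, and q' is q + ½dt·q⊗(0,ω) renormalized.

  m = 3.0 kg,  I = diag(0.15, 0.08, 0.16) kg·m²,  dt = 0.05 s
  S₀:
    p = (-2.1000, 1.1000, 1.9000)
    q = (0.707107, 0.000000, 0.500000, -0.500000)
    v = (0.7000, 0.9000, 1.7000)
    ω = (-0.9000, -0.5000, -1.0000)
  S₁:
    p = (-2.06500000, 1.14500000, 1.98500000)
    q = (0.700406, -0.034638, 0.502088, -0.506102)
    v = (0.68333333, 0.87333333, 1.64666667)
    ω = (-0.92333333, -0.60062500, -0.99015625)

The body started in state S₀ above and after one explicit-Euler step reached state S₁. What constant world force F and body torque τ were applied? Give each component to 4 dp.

F = (-1.0000, -1.6000, -3.2000)
τ = (-0.0300, -0.1700, 0.0000)

rate change Δω = (-0.02333333, -0.10062500, 0.00984375)
τ = I·(Δω/dt) + ω₀×(Iω₀) = (-0.0300, -0.1700, 0.0000)
Δv = v₁−v₀ = (-0.01666667, -0.02666667, -0.05333333)
applied force F = (-1.0000, -1.6000, -3.2000)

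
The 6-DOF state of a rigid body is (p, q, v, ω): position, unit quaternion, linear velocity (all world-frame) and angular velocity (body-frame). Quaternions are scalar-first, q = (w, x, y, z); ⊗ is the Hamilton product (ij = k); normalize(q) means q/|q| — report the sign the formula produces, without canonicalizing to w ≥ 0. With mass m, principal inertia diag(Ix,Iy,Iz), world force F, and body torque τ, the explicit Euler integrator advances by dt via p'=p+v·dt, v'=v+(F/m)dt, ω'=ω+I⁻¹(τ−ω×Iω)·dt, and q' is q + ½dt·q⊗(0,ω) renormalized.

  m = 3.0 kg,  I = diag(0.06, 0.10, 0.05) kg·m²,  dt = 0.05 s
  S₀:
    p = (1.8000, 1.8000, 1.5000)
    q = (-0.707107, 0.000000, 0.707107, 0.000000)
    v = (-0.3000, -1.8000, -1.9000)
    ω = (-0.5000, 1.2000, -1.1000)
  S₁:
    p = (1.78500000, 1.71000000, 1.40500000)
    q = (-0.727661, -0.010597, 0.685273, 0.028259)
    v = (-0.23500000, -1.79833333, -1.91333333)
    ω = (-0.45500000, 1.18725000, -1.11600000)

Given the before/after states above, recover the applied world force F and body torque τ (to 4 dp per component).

F = (3.9000, 0.1000, -0.8000)
τ = (0.1200, -0.0200, -0.0400)

velocity change Δv = (0.06500000, 0.00166667, -0.01333333)
F = m·Δv/dt = (3.9000, 0.1000, -0.8000)
Δω = ω₁−ω₀ = (0.04500000, -0.01275000, -0.01600000)
τ = I·(Δω/dt) + ω₀×(Iω₀) = (0.1200, -0.0200, -0.0400)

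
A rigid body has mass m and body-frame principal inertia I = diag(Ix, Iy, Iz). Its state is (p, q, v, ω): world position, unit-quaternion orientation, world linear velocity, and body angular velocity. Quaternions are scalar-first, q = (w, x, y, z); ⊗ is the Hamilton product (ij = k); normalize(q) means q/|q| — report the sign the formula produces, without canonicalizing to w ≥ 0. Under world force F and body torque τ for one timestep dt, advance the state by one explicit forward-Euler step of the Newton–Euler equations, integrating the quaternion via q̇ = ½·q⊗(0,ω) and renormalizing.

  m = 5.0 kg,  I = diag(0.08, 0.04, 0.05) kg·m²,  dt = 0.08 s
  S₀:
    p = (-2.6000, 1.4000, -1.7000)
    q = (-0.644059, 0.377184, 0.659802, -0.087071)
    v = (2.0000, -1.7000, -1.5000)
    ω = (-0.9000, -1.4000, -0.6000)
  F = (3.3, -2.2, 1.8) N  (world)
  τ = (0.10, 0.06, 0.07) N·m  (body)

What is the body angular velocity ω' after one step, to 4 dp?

ω' = (-0.8084, -1.3124, -0.4074)

α = I⁻¹(τ − ω×Iω) = (1.1450, 1.0950, 2.4080)
new body rate ω' = (-0.8084, -1.3124, -0.4074)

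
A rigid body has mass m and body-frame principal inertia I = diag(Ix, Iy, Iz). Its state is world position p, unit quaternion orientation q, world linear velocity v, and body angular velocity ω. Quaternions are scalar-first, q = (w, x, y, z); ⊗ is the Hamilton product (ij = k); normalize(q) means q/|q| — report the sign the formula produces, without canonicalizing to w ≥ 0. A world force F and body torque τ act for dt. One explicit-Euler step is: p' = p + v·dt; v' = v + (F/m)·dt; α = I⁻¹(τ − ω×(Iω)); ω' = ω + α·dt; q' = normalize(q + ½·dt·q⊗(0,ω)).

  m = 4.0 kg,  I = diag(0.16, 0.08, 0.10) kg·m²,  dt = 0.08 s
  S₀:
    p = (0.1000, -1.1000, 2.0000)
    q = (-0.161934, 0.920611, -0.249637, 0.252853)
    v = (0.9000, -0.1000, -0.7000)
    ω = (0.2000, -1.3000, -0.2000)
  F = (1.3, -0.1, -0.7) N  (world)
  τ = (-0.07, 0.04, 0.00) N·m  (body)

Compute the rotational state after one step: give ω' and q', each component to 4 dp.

ω×(Iω) gyroscopic = (0.0052, -0.0024, 0.0208)
(τ − ω×Iω)/I = (-0.4700, 0.5300, -0.2080)
ω' = ω + α·dt = (0.1624, -1.2576, -0.2166)
Hamilton product q⊗(0,ω) = (-0.4580797, 0.3462495, 0.4452070, -1.1144801)
updated quaternion q' = (-0.1800, 0.9331, -0.2315, 0.2080)

ω' = (0.1624, -1.2576, -0.2166)
q' = (-0.1800, 0.9331, -0.2315, 0.2080)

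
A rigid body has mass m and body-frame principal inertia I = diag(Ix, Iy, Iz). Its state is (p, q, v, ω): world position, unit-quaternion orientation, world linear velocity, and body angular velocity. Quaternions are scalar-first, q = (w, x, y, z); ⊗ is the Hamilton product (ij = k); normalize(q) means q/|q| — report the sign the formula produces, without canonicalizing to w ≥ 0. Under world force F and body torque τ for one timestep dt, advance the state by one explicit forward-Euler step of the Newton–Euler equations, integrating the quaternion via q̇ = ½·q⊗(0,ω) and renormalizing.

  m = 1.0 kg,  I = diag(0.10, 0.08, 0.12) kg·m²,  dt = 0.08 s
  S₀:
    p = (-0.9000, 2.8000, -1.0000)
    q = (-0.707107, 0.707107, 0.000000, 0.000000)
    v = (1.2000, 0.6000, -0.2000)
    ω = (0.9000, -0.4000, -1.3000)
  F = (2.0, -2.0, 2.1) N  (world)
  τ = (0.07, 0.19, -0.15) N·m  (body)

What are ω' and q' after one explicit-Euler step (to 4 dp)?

gyro term ω×Iω = (0.0208, 0.0234, 0.0072)
α = I⁻¹(τ − ω×Iω) = (0.4920, 2.0825, -1.3100)
ω' = ω + α·dt = (0.9394, -0.2334, -1.4048)
q⊗(0,ω) = (-0.6363963, -0.6363963, 1.2020819, 0.6363963)
q' = normalize(q + ½dt·q⊗(0,ω)) = (-0.7310, 0.6802, 0.0480, 0.0254)

ω' = (0.9394, -0.2334, -1.4048)
q' = (-0.7310, 0.6802, 0.0480, 0.0254)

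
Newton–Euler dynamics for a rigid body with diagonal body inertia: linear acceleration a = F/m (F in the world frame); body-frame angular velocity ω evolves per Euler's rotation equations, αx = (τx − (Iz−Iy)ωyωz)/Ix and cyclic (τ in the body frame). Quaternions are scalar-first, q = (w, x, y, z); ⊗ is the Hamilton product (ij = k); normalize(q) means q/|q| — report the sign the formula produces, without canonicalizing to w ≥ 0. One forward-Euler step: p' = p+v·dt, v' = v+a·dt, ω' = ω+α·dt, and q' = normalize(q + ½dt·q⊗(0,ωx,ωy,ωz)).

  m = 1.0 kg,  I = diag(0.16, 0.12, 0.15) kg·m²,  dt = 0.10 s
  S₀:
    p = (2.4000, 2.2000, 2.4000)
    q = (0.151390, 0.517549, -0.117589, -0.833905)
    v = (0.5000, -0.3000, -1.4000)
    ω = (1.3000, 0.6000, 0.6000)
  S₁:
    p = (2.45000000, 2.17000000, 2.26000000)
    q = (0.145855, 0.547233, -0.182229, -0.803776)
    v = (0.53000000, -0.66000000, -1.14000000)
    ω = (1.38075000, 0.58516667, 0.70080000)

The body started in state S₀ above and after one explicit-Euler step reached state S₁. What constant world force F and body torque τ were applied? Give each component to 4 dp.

F = (0.3000, -3.6000, 2.6000)
τ = (0.1400, -0.0100, 0.1200)

Δω = ω₁−ω₀ = (0.08075000, -0.01483333, 0.10080000)
applied torque τ = (0.1400, -0.0100, 0.1200)
Δv = v₁−v₀ = (0.03000000, -0.36000000, 0.26000000)
F = m·Δv/dt = (0.3000, -3.6000, 2.6000)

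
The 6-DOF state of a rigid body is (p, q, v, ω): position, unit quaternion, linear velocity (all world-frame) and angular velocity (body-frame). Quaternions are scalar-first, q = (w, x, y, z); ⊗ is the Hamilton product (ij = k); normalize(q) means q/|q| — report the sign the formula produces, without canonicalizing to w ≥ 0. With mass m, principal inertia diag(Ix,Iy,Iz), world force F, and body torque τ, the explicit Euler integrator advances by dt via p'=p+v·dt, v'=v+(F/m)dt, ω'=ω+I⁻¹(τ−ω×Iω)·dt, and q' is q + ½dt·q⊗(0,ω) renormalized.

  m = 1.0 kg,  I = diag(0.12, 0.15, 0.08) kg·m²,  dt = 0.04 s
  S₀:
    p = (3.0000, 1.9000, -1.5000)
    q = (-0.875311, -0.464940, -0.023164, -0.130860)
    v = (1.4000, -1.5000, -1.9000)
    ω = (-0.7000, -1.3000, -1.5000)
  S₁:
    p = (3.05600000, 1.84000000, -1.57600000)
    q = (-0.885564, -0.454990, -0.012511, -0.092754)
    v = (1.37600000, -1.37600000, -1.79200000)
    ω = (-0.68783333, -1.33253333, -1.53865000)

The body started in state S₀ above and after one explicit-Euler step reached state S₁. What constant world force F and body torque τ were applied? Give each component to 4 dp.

F = (-0.6000, 3.1000, 2.7000)
τ = (-0.1000, -0.0800, -0.0500)

velocity change Δv = (-0.02400000, 0.12400000, 0.10800000)
F = m·Δv/dt = (-0.6000, 3.1000, 2.7000)
rate change Δω = (0.01216667, -0.03253333, -0.03865000)
gyro term ω₀×Iω₀ = (-0.1365, 0.0420, 0.0273)
τ = I·(Δω/dt) + ω₀×(Iω₀) = (-0.1000, -0.0800, -0.0500)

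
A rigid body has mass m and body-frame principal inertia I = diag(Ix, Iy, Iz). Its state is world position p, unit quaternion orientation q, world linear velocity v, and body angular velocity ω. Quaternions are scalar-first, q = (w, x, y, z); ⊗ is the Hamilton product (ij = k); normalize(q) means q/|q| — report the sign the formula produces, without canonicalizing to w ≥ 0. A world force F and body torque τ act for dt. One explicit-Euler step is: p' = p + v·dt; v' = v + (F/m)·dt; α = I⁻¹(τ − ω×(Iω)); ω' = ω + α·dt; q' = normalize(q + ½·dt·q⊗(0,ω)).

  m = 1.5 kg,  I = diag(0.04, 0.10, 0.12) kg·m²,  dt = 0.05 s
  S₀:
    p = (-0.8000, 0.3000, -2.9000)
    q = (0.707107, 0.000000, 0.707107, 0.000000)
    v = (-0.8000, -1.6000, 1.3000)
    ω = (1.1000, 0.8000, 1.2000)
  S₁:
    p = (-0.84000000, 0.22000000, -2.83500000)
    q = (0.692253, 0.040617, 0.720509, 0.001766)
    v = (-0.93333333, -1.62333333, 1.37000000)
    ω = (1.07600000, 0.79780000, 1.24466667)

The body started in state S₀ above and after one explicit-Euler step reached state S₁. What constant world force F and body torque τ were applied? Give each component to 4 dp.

rate change Δω = (-0.02400000, -0.00220000, 0.04466667)
precession coupling = (0.0192, -0.1056, 0.0528)
I·α + gyro = (0.0000, -0.1100, 0.1600)
Δv = v₁−v₀ = (-0.13333333, -0.02333333, 0.07000000)
applied force F = (-4.0000, -0.7000, 2.1000)

F = (-4.0000, -0.7000, 2.1000)
τ = (0.0000, -0.1100, 0.1600)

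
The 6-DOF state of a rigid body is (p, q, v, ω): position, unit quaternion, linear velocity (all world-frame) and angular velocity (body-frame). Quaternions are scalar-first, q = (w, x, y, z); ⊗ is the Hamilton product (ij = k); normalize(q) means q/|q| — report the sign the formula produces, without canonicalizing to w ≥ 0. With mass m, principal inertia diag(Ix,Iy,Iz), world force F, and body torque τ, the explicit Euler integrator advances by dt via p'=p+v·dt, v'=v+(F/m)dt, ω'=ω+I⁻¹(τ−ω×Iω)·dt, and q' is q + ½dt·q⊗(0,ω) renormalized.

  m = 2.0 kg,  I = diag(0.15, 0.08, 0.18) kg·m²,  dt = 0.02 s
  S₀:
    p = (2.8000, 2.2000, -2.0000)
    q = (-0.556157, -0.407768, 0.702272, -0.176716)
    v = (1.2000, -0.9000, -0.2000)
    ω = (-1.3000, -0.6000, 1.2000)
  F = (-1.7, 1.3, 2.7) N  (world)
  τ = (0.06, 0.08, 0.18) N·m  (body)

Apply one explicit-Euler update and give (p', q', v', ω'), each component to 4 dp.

new position p' = (2.8240, 2.1820, -2.0040)
v' = v + a·dt = (1.1830, -0.8870, -0.1730)
gyro term ω×Iω = (-0.0720, 0.0468, -0.0546)
α = I⁻¹(τ − ω×Iω) = (0.8800, 0.4150, 1.3033)
ω' = ω + α·dt = (-1.2824, -0.5917, 1.2261)
2q̇ = q⊗(0,ω) = (0.1033240, 1.4597009, 1.0527466, 0.4902260)
q' = normalize(q + ½dt·q⊗(0,ω)) = (-0.5550, -0.3931, 0.7127, -0.1718)

p' = (2.8240, 2.1820, -2.0040)
q' = (-0.5550, -0.3931, 0.7127, -0.1718)
v' = (1.1830, -0.8870, -0.1730)
ω' = (-1.2824, -0.5917, 1.2261)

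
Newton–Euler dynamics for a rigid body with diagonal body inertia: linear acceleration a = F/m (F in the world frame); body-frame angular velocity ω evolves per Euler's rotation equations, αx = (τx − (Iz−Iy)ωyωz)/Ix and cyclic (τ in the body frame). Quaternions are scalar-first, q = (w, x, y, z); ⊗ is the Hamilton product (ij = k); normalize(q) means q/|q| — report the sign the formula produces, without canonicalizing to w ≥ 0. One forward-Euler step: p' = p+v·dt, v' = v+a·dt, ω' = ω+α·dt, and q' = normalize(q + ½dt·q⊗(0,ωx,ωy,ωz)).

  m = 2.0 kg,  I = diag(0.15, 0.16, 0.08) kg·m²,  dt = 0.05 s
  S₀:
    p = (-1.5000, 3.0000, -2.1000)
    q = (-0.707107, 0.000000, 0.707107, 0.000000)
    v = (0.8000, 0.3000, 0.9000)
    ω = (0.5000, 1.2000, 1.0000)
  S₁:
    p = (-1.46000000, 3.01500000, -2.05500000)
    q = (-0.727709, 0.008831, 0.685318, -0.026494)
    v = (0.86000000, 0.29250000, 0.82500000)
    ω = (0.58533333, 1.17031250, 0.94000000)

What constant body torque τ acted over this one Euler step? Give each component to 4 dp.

ω₁ − ω₀ = (0.08533333, -0.02968750, -0.06000000)
applied torque τ = (0.1600, -0.0600, -0.0900)

τ = (0.1600, -0.0600, -0.0900)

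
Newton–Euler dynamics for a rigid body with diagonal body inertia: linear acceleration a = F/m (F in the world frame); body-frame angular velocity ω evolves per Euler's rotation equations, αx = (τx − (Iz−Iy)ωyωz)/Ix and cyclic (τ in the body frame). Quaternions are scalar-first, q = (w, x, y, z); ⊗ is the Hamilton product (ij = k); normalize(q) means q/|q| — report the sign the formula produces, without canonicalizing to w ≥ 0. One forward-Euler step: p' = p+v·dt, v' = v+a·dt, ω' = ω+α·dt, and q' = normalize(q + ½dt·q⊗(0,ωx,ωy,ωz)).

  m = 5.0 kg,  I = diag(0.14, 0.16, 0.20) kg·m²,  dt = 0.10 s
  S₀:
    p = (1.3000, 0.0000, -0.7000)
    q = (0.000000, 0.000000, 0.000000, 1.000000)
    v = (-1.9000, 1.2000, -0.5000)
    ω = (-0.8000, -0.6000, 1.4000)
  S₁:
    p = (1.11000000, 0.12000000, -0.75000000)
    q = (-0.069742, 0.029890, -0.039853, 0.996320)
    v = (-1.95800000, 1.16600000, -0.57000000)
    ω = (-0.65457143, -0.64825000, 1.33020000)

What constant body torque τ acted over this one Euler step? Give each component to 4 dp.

τ = (0.1700, -0.0100, -0.1300)

Δω = ω₁−ω₀ = (0.14542857, -0.04825000, -0.06980000)
gyro term ω₀×Iω₀ = (-0.0336, 0.0672, 0.0096)
τ = I·(Δω/dt) + ω₀×(Iω₀) = (0.1700, -0.0100, -0.1300)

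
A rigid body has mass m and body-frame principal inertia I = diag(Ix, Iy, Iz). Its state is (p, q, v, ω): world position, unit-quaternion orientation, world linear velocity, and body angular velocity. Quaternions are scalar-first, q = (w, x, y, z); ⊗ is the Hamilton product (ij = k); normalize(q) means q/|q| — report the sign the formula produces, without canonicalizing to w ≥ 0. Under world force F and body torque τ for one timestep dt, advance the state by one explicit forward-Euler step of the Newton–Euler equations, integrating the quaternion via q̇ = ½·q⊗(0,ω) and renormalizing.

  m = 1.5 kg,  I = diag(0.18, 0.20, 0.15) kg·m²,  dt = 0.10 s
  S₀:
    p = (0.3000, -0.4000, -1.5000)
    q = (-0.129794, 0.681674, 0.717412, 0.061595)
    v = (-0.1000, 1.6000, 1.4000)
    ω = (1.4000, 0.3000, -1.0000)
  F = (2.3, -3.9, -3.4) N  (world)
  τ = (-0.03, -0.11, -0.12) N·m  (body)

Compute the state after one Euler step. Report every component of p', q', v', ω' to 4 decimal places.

p + v·dt = (0.2900, -0.2400, -1.3600)
v' = v + a·dt = (0.0533, 1.3400, 1.1733)
angular accel α = (-0.2500, -0.3400, -0.8560)
ω + α·dt = (1.3750, 0.2660, -1.0856)
2q̇ = q⊗(0,ω) = (-1.1079722, -0.9176021, 0.7289688, -0.6700806)
updated quaternion q' = (-0.1845, 0.6334, 0.7510, 0.0280)

p' = (0.2900, -0.2400, -1.3600)
q' = (-0.1845, 0.6334, 0.7510, 0.0280)
v' = (0.0533, 1.3400, 1.1733)
ω' = (1.3750, 0.2660, -1.0856)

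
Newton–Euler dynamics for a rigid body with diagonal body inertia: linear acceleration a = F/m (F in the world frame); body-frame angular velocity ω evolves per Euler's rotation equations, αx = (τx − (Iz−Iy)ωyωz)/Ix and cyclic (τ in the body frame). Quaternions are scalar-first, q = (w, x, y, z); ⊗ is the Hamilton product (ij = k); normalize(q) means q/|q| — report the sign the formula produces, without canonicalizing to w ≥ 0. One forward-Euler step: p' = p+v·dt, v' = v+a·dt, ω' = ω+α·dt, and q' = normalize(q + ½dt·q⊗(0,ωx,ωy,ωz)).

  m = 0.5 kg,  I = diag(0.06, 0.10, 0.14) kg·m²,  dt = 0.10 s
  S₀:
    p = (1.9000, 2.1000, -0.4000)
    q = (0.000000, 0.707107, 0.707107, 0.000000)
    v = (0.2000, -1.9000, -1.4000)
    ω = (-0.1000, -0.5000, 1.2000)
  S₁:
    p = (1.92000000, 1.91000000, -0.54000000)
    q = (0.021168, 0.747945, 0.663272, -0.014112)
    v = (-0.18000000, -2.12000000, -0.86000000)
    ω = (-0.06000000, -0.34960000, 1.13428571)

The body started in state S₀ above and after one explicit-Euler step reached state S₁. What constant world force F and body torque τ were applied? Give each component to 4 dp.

v₁ − v₀ = (-0.38000000, -0.22000000, 0.54000000)
applied force F = (-1.9000, -1.1000, 2.7000)
Δω = ω₁−ω₀ = (0.04000000, 0.15040000, -0.06571429)
precession coupling = (-0.0240, 0.0096, 0.0020)
τ = I·(Δω/dt) + ω₀×(Iω₀) = (0.0000, 0.1600, -0.0900)

F = (-1.9000, -1.1000, 2.7000)
τ = (0.0000, 0.1600, -0.0900)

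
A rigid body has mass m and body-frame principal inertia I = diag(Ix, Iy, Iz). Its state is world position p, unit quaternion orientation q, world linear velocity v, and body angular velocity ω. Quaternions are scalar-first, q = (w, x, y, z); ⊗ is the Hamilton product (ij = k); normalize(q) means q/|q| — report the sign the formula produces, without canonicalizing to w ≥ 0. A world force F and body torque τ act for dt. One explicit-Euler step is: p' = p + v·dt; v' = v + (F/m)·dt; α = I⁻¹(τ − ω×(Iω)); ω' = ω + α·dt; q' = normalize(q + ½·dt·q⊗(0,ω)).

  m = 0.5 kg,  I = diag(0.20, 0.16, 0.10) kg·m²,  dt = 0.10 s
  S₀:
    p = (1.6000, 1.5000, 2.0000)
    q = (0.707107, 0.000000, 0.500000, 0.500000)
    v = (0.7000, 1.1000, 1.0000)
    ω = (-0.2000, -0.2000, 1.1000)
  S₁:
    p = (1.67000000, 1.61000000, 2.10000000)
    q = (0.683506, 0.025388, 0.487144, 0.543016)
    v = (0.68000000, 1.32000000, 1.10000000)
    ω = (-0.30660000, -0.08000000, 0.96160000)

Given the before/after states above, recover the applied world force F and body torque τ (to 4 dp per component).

ω₁ − ω₀ = (-0.10660000, 0.12000000, -0.13840000)
gyro term ω₀×Iω₀ = (0.0132, -0.0220, -0.0016)
I·α + gyro = (-0.2000, 0.1700, -0.1400)
velocity change Δv = (-0.02000000, 0.22000000, 0.10000000)
m·(v₁−v₀)/dt = (-0.1000, 1.1000, 0.5000)

F = (-0.1000, 1.1000, 0.5000)
τ = (-0.2000, 0.1700, -0.1400)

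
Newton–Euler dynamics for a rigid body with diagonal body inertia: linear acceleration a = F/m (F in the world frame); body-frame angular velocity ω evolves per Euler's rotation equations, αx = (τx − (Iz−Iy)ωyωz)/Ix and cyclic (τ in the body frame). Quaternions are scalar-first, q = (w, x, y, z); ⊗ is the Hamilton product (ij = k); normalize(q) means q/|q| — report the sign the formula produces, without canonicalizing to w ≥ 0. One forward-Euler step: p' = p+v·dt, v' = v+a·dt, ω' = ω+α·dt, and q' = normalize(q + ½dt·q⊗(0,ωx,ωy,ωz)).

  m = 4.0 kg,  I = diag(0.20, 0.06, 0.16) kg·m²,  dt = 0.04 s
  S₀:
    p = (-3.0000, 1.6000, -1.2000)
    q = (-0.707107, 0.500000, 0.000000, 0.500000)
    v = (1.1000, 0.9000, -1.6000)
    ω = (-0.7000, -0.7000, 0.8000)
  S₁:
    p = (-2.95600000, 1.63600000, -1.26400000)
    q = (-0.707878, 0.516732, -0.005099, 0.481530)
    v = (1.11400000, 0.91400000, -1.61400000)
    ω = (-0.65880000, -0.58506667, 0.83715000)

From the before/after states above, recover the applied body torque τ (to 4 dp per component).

ω₁ − ω₀ = (0.04120000, 0.11493333, 0.03715000)
τ = I·(Δω/dt) + ω₀×(Iω₀) = (0.1500, 0.1500, 0.0800)

τ = (0.1500, 0.1500, 0.0800)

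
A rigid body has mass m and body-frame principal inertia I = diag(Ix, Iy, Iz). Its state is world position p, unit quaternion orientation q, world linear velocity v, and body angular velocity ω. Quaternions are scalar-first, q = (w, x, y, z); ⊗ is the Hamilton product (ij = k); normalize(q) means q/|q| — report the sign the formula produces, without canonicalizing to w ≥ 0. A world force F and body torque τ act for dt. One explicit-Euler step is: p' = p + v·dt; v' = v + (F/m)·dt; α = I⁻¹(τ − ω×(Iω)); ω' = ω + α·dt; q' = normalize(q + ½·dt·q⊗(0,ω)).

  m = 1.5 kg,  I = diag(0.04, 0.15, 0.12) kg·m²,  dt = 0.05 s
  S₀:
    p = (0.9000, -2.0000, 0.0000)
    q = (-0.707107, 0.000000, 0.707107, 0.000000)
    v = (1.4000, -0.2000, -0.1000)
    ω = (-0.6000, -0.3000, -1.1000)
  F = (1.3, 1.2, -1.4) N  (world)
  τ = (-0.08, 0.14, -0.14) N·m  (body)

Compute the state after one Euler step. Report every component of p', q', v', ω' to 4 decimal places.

new position p' = (0.9700, -2.0100, -0.0050)
new velocity v' = (1.4433, -0.1600, -0.1467)
gyro term ω×Iω = (-0.0099, -0.0528, 0.0198)
(τ − ω×Iω)/I = (-1.7525, 1.2853, -1.3317)
new body rate ω' = (-0.6876, -0.2357, -1.1666)
2q̇ = q⊗(0,ω) = (0.2121321, -0.3535535, 0.2121321, 1.2020819)
q' = normalize(q + ½dt·q⊗(0,ω)) = (-0.7014, -0.0088, 0.7120, 0.0300)

p' = (0.9700, -2.0100, -0.0050)
q' = (-0.7014, -0.0088, 0.7120, 0.0300)
v' = (1.4433, -0.1600, -0.1467)
ω' = (-0.6876, -0.2357, -1.1666)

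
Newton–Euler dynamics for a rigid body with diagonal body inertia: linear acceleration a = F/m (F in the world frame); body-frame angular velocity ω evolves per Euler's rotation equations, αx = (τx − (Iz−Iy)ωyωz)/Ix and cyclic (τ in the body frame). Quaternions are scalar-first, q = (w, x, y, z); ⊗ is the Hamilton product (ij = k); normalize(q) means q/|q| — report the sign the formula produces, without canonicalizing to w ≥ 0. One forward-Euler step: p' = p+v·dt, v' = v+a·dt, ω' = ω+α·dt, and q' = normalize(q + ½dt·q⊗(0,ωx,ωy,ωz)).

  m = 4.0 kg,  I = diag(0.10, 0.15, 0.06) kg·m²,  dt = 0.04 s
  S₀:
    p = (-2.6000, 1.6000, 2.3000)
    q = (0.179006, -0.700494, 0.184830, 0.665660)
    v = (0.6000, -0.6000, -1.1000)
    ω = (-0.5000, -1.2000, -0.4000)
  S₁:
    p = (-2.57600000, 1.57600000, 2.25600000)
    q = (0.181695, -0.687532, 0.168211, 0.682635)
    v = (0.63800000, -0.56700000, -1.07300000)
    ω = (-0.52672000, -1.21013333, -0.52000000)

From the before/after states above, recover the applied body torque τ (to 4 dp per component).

rate change Δω = (-0.02672000, -0.01013333, -0.12000000)
gyro term ω₀×Iω₀ = (-0.0432, 0.0080, 0.0300)
applied torque τ = (-0.1100, -0.0300, -0.1500)

τ = (-0.1100, -0.0300, -0.1500)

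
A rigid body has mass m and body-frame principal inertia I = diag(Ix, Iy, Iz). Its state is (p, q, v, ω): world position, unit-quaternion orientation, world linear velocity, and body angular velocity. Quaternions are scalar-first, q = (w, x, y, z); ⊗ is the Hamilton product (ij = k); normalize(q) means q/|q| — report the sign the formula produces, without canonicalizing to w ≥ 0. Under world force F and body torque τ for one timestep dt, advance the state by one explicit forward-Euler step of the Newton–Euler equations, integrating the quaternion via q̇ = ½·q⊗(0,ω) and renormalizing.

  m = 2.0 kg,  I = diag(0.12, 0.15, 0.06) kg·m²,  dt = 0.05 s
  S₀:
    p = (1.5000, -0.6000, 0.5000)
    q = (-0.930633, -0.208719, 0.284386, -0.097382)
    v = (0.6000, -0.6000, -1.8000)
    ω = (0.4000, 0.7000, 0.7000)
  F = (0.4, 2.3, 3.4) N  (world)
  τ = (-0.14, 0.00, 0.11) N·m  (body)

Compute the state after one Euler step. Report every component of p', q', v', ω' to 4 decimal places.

p' = p + v·dt = (1.5300, -0.6300, 0.4100)
v' = v + a·dt = (0.6100, -0.5425, -1.7150)
ω×(Iω) gyroscopic = (-0.0441, 0.0168, 0.0084)
α = I⁻¹(τ − ω×Iω) = (-0.7992, -0.1120, 1.6933)
new body rate ω' = (0.3600, 0.6944, 0.7847)
2q̇ = q⊗(0,ω) = (-0.0474152, -0.1050156, -0.5442926, -0.9113008)
q' = normalize(q + ½dt·q⊗(0,ω)) = (-0.9315, -0.2113, 0.2707, -0.1201)

p' = (1.5300, -0.6300, 0.4100)
q' = (-0.9315, -0.2113, 0.2707, -0.1201)
v' = (0.6100, -0.5425, -1.7150)
ω' = (0.3600, 0.6944, 0.7847)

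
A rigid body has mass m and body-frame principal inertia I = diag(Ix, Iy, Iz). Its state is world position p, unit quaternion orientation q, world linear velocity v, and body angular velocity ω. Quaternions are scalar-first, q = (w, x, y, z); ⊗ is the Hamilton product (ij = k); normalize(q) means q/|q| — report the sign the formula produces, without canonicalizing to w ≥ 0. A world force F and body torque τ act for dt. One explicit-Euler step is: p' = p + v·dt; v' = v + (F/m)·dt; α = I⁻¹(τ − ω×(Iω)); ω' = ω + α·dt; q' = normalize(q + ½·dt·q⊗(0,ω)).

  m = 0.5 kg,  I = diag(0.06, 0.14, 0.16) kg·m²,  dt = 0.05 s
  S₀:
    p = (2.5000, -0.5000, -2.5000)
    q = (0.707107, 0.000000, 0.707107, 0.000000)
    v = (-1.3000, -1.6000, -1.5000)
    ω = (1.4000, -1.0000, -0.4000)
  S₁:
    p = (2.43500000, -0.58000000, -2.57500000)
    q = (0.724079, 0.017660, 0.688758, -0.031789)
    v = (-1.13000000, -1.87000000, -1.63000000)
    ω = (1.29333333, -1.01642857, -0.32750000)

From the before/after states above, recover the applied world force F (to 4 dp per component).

v₁ − v₀ = (0.17000000, -0.27000000, -0.13000000)
applied force F = (1.7000, -2.7000, -1.3000)

F = (1.7000, -2.7000, -1.3000)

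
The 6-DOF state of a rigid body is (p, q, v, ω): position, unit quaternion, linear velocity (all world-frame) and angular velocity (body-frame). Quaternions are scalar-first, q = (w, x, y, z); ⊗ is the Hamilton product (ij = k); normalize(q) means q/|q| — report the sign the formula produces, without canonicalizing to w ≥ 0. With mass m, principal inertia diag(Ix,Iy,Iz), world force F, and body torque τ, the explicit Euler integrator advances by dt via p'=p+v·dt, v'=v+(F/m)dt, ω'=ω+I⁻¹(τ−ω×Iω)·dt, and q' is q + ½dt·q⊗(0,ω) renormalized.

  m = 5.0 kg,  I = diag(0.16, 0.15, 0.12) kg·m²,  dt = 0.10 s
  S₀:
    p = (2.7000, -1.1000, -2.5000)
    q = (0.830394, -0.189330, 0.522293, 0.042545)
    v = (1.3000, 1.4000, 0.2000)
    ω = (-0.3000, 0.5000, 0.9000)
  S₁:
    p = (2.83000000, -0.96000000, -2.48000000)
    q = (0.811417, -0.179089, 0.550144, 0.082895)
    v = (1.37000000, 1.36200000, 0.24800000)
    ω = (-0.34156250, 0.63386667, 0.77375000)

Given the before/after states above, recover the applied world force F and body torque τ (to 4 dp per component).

v₁ − v₀ = (0.07000000, -0.03800000, 0.04800000)
F = m·Δv/dt = (3.5000, -1.9000, 2.4000)
Δω = ω₁−ω₀ = (-0.04156250, 0.13386667, -0.12625000)
ω₀×(Iω₀) = (-0.0135, -0.0108, 0.0015)
applied torque τ = (-0.0800, 0.1900, -0.1500)

F = (3.5000, -1.9000, 2.4000)
τ = (-0.0800, 0.1900, -0.1500)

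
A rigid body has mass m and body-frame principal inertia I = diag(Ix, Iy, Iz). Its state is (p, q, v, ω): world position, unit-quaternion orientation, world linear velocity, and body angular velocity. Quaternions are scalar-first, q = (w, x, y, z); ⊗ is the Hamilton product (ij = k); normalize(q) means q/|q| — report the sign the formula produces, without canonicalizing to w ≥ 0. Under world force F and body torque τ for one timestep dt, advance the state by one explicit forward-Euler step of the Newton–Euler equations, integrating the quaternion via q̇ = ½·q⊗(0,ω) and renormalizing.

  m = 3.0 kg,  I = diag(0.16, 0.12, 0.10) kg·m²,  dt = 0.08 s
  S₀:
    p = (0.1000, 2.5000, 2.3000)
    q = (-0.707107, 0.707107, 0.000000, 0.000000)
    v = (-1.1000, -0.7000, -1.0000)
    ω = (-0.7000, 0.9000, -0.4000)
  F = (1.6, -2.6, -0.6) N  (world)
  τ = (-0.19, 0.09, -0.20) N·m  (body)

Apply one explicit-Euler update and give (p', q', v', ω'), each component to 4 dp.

precession coupling ω×(Iω) = (0.0072, 0.0168, 0.0252)
α = I⁻¹(τ − ω×Iω) = (-1.2325, 0.6100, -2.2520)
new body rate ω' = (-0.7986, 0.9488, -0.5802)
q⊗(0,ω) = (0.4949749, 0.4949749, -0.3535535, 0.9192391)
q' = normalize(q + ½dt·q⊗(0,ω)) = (-0.6865, 0.7261, -0.0141, 0.0367)
a = (0.5333, -0.8667, -0.2000)
new position p' = (0.0120, 2.4440, 2.2200)
new velocity v' = (-1.0573, -0.7693, -1.0160)

p' = (0.0120, 2.4440, 2.2200)
q' = (-0.6865, 0.7261, -0.0141, 0.0367)
v' = (-1.0573, -0.7693, -1.0160)
ω' = (-0.7986, 0.9488, -0.5802)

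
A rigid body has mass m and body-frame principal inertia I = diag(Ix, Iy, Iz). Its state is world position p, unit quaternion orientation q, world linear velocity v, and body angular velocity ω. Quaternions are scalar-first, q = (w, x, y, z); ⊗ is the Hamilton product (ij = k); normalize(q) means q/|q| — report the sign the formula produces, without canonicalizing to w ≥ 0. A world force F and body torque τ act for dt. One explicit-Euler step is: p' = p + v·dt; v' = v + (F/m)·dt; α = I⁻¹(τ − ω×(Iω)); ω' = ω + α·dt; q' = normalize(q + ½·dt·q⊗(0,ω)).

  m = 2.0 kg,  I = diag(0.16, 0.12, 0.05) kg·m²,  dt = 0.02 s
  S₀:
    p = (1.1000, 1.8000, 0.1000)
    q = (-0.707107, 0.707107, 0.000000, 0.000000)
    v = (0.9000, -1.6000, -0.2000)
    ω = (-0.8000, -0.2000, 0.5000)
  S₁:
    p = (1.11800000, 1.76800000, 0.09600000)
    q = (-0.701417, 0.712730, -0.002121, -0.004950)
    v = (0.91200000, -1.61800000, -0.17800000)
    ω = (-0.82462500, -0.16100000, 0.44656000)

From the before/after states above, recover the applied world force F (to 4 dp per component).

v₁ − v₀ = (0.01200000, -0.01800000, 0.02200000)
applied force F = (1.2000, -1.8000, 2.2000)

F = (1.2000, -1.8000, 2.2000)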